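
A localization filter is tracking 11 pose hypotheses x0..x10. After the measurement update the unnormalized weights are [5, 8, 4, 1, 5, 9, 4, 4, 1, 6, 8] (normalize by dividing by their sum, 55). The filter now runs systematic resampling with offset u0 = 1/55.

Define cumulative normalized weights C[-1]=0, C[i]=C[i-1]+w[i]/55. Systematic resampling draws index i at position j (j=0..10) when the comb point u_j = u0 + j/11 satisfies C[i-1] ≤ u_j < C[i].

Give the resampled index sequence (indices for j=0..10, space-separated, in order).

0 1 1 2 4 5 5 7 9 9 10

C = [1/11, 13/55, 17/55, 18/55, 23/55, 32/55, 36/55, 8/11, 41/55, 47/55, 1]
j=0: u_0=1/55 ∈ [0, 1/11) → index 0
j=1: u_1=6/55 ∈ [1/11, 13/55) → index 1
j=2: u_2=1/5 ∈ [1/11, 13/55) → index 1
j=3: u_3=16/55 ∈ [13/55, 17/55) → index 2
j=4: u_4=21/55 ∈ [18/55, 23/55) → index 4
j=5: u_5=26/55 ∈ [23/55, 32/55) → index 5
j=6: u_6=31/55 ∈ [23/55, 32/55) → index 5
j=7: u_7=36/55 ∈ [36/55, 8/11) → index 7
j=8: u_8=41/55 ∈ [41/55, 47/55) → index 9
j=9: u_9=46/55 ∈ [41/55, 47/55) → index 9
j=10: u_10=51/55 ∈ [47/55, 1) → index 10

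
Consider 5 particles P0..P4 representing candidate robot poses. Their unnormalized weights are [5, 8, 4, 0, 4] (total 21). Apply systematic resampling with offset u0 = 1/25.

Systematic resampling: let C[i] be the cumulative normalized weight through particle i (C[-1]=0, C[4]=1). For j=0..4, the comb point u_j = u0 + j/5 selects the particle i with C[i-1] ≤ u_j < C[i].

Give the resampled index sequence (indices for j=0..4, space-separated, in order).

0 1 1 2 4

C = [5/21, 13/21, 17/21, 17/21, 1]
j=0: u_0=1/25 ∈ [0, 5/21) → index 0
j=1: u_1=6/25 ∈ [5/21, 13/21) → index 1
j=2: u_2=11/25 ∈ [5/21, 13/21) → index 1
j=3: u_3=16/25 ∈ [13/21, 17/21) → index 2
j=4: u_4=21/25 ∈ [17/21, 1) → index 4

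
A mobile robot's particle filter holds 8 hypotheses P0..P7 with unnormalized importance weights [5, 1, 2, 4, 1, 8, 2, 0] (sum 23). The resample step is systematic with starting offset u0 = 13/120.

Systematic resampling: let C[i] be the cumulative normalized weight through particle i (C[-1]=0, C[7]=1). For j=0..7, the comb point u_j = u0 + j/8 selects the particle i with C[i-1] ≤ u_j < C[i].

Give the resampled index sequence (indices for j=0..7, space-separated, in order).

C = [5/23, 6/23, 8/23, 12/23, 13/23, 21/23, 1, 1]
j=0: u_0=13/120 ∈ [0, 5/23) → index 0
j=1: u_1=7/30 ∈ [5/23, 6/23) → index 1
j=2: u_2=43/120 ∈ [8/23, 12/23) → index 3
j=3: u_3=29/60 ∈ [8/23, 12/23) → index 3
j=4: u_4=73/120 ∈ [13/23, 21/23) → index 5
j=5: u_5=11/15 ∈ [13/23, 21/23) → index 5
j=6: u_6=103/120 ∈ [13/23, 21/23) → index 5
j=7: u_7=59/60 ∈ [21/23, 1) → index 6

0 1 3 3 5 5 5 6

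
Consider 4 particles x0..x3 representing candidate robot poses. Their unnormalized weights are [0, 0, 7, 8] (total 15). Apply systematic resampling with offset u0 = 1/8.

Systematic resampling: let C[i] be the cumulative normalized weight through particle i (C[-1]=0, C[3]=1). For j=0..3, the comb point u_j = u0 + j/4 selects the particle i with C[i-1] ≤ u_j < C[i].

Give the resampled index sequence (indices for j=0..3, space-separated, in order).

2 2 3 3

C = [0, 0, 7/15, 1]
j=0: u_0=1/8 ∈ [0, 7/15) → index 2
j=1: u_1=3/8 ∈ [0, 7/15) → index 2
j=2: u_2=5/8 ∈ [7/15, 1) → index 3
j=3: u_3=7/8 ∈ [7/15, 1) → index 3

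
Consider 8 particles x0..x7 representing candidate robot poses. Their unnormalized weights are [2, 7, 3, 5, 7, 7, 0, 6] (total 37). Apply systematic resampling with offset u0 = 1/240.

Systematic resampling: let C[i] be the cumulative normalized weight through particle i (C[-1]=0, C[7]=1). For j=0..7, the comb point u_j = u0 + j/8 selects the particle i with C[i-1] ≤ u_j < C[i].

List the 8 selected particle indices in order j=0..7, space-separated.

C = [2/37, 9/37, 12/37, 17/37, 24/37, 31/37, 31/37, 1]
j=0: u_0=1/240 ∈ [0, 2/37) → index 0
j=1: u_1=31/240 ∈ [2/37, 9/37) → index 1
j=2: u_2=61/240 ∈ [9/37, 12/37) → index 2
j=3: u_3=91/240 ∈ [12/37, 17/37) → index 3
j=4: u_4=121/240 ∈ [17/37, 24/37) → index 4
j=5: u_5=151/240 ∈ [17/37, 24/37) → index 4
j=6: u_6=181/240 ∈ [24/37, 31/37) → index 5
j=7: u_7=211/240 ∈ [31/37, 1) → index 7

0 1 2 3 4 4 5 7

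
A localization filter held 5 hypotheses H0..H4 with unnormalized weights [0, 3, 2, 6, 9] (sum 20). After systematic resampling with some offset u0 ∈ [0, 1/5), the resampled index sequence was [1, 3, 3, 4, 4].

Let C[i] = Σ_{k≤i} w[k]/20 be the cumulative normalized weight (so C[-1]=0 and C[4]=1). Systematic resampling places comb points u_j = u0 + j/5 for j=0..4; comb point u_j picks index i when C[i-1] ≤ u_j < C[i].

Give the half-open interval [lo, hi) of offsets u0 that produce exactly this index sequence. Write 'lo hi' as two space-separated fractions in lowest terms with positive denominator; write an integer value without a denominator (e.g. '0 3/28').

C = [0, 3/20, 1/4, 11/20, 1]
j=0 picked index 1: u0 ∈ [0, 3/20)
j=1 picked index 3: u0 ∈ [1/20, 7/20)
j=2 picked index 3: u0 ∈ [-3/20, 3/20)
j=3 picked index 4: u0 ∈ [-1/20, 2/5)
j=4 picked index 4: u0 ∈ [-1/4, 1/5)
intersection: [1/20, 3/20)

1/20 3/20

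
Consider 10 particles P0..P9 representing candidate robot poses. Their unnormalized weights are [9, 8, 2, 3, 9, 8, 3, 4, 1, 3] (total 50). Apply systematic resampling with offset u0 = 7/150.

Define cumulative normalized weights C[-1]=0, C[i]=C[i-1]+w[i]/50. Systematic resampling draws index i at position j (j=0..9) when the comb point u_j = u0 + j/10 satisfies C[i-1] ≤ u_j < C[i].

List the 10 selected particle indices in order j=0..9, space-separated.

0 0 1 2 4 4 5 5 7 9

C = [9/50, 17/50, 19/50, 11/25, 31/50, 39/50, 21/25, 23/25, 47/50, 1]
j=0: u_0=7/150 ∈ [0, 9/50) → index 0
j=1: u_1=11/75 ∈ [0, 9/50) → index 0
j=2: u_2=37/150 ∈ [9/50, 17/50) → index 1
j=3: u_3=26/75 ∈ [17/50, 19/50) → index 2
j=4: u_4=67/150 ∈ [11/25, 31/50) → index 4
j=5: u_5=41/75 ∈ [11/25, 31/50) → index 4
j=6: u_6=97/150 ∈ [31/50, 39/50) → index 5
j=7: u_7=56/75 ∈ [31/50, 39/50) → index 5
j=8: u_8=127/150 ∈ [21/25, 23/25) → index 7
j=9: u_9=71/75 ∈ [47/50, 1) → index 9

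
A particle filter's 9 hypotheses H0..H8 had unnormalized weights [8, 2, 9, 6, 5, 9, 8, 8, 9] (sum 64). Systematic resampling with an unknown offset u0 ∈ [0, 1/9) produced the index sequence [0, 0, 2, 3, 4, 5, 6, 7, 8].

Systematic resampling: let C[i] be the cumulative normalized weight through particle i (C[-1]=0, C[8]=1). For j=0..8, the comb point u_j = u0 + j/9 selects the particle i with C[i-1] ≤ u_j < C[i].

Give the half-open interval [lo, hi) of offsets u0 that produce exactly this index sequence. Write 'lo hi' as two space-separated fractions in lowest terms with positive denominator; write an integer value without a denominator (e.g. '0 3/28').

0 1/72

C = [1/8, 5/32, 19/64, 25/64, 15/32, 39/64, 47/64, 55/64, 1]
j=0 picked index 0: u0 ∈ [0, 1/8)
j=1 picked index 0: u0 ∈ [-1/9, 1/72)
j=2 picked index 2: u0 ∈ [-19/288, 43/576)
j=3 picked index 3: u0 ∈ [-7/192, 11/192)
j=4 picked index 4: u0 ∈ [-31/576, 7/288)
j=5 picked index 5: u0 ∈ [-25/288, 31/576)
j=6 picked index 6: u0 ∈ [-11/192, 13/192)
j=7 picked index 7: u0 ∈ [-25/576, 47/576)
j=8 picked index 8: u0 ∈ [-17/576, 1/9)
intersection: [0, 1/72)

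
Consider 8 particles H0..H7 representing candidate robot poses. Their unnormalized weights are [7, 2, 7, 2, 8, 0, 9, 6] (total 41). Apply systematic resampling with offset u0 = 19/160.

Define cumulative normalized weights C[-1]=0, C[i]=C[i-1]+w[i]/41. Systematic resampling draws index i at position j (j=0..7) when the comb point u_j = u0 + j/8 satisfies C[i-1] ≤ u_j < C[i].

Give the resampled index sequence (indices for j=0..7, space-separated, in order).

0 2 2 4 4 6 7 7

C = [7/41, 9/41, 16/41, 18/41, 26/41, 26/41, 35/41, 1]
j=0: u_0=19/160 ∈ [0, 7/41) → index 0
j=1: u_1=39/160 ∈ [9/41, 16/41) → index 2
j=2: u_2=59/160 ∈ [9/41, 16/41) → index 2
j=3: u_3=79/160 ∈ [18/41, 26/41) → index 4
j=4: u_4=99/160 ∈ [18/41, 26/41) → index 4
j=5: u_5=119/160 ∈ [26/41, 35/41) → index 6
j=6: u_6=139/160 ∈ [35/41, 1) → index 7
j=7: u_7=159/160 ∈ [35/41, 1) → index 7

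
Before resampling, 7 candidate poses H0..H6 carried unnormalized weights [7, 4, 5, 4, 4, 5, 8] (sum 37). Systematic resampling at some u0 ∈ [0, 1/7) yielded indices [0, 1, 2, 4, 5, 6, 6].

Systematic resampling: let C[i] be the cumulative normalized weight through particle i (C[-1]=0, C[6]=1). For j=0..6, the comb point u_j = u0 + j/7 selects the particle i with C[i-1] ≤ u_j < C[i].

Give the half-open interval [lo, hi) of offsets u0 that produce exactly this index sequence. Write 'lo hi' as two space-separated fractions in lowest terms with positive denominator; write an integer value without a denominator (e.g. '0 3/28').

29/259 1/7

C = [7/37, 11/37, 16/37, 20/37, 24/37, 29/37, 1]
j=0 picked index 0: u0 ∈ [0, 7/37)
j=1 picked index 1: u0 ∈ [12/259, 40/259)
j=2 picked index 2: u0 ∈ [3/259, 38/259)
j=3 picked index 4: u0 ∈ [29/259, 57/259)
j=4 picked index 5: u0 ∈ [20/259, 55/259)
j=5 picked index 6: u0 ∈ [18/259, 2/7)
j=6 picked index 6: u0 ∈ [-19/259, 1/7)
intersection: [29/259, 1/7)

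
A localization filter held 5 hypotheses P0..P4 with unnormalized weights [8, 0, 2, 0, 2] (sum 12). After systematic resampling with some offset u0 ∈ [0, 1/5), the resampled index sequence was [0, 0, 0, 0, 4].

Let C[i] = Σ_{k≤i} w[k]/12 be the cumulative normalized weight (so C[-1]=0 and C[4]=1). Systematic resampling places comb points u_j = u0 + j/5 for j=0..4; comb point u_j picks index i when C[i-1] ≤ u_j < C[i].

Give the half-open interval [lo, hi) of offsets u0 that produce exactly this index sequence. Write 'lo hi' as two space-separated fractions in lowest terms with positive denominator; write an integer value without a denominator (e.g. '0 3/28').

1/30 1/15

C = [2/3, 2/3, 5/6, 5/6, 1]
j=0 picked index 0: u0 ∈ [0, 2/3)
j=1 picked index 0: u0 ∈ [-1/5, 7/15)
j=2 picked index 0: u0 ∈ [-2/5, 4/15)
j=3 picked index 0: u0 ∈ [-3/5, 1/15)
j=4 picked index 4: u0 ∈ [1/30, 1/5)
intersection: [1/30, 1/15)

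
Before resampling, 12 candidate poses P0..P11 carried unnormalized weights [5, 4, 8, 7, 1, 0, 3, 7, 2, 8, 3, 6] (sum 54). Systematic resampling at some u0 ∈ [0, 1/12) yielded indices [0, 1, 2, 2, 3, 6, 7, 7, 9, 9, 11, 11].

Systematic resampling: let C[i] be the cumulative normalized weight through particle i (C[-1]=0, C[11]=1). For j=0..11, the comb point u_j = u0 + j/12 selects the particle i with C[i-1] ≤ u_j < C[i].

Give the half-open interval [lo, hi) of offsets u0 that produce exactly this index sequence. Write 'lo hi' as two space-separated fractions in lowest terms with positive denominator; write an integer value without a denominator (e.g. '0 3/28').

1/18 7/108

C = [5/54, 1/6, 17/54, 4/9, 25/54, 25/54, 14/27, 35/54, 37/54, 5/6, 8/9, 1]
j=0 picked index 0: u0 ∈ [0, 5/54)
j=1 picked index 1: u0 ∈ [1/108, 1/12)
j=2 picked index 2: u0 ∈ [0, 4/27)
j=3 picked index 2: u0 ∈ [-1/12, 7/108)
j=4 picked index 3: u0 ∈ [-1/54, 1/9)
j=5 picked index 6: u0 ∈ [5/108, 11/108)
j=6 picked index 7: u0 ∈ [1/54, 4/27)
j=7 picked index 7: u0 ∈ [-7/108, 7/108)
j=8 picked index 9: u0 ∈ [1/54, 1/6)
j=9 picked index 9: u0 ∈ [-7/108, 1/12)
j=10 picked index 11: u0 ∈ [1/18, 1/6)
j=11 picked index 11: u0 ∈ [-1/36, 1/12)
intersection: [1/18, 7/108)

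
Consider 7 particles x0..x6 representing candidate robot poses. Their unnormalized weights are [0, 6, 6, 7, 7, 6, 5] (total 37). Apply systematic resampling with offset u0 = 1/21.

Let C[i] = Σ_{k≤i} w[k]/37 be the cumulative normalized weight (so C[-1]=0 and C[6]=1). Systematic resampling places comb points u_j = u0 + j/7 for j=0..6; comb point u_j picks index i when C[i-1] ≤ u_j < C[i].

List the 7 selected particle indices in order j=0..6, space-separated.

1 2 3 3 4 5 6

C = [0, 6/37, 12/37, 19/37, 26/37, 32/37, 1]
j=0: u_0=1/21 ∈ [0, 6/37) → index 1
j=1: u_1=4/21 ∈ [6/37, 12/37) → index 2
j=2: u_2=1/3 ∈ [12/37, 19/37) → index 3
j=3: u_3=10/21 ∈ [12/37, 19/37) → index 3
j=4: u_4=13/21 ∈ [19/37, 26/37) → index 4
j=5: u_5=16/21 ∈ [26/37, 32/37) → index 5
j=6: u_6=19/21 ∈ [32/37, 1) → index 6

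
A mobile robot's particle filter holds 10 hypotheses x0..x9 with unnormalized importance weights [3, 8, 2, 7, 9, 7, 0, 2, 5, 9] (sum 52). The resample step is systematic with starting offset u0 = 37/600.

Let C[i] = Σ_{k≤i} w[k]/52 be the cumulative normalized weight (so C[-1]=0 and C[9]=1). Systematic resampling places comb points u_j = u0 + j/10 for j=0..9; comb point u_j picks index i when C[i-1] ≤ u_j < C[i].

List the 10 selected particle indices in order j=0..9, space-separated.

C = [3/52, 11/52, 1/4, 5/13, 29/52, 9/13, 9/13, 19/26, 43/52, 1]
j=0: u_0=37/600 ∈ [3/52, 11/52) → index 1
j=1: u_1=97/600 ∈ [3/52, 11/52) → index 1
j=2: u_2=157/600 ∈ [1/4, 5/13) → index 3
j=3: u_3=217/600 ∈ [1/4, 5/13) → index 3
j=4: u_4=277/600 ∈ [5/13, 29/52) → index 4
j=5: u_5=337/600 ∈ [29/52, 9/13) → index 5
j=6: u_6=397/600 ∈ [29/52, 9/13) → index 5
j=7: u_7=457/600 ∈ [19/26, 43/52) → index 8
j=8: u_8=517/600 ∈ [43/52, 1) → index 9
j=9: u_9=577/600 ∈ [43/52, 1) → index 9

1 1 3 3 4 5 5 8 9 9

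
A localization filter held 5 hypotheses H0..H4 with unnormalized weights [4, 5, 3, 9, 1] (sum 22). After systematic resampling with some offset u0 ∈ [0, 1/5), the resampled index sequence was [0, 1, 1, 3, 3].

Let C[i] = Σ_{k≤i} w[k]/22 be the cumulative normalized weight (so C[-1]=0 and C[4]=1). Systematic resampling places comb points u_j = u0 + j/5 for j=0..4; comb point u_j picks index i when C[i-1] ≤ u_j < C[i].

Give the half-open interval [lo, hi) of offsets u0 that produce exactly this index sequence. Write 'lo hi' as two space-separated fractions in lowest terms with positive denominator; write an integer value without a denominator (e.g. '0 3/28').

0 1/110

C = [2/11, 9/22, 6/11, 21/22, 1]
j=0 picked index 0: u0 ∈ [0, 2/11)
j=1 picked index 1: u0 ∈ [-1/55, 23/110)
j=2 picked index 1: u0 ∈ [-12/55, 1/110)
j=3 picked index 3: u0 ∈ [-3/55, 39/110)
j=4 picked index 3: u0 ∈ [-14/55, 17/110)
intersection: [0, 1/110)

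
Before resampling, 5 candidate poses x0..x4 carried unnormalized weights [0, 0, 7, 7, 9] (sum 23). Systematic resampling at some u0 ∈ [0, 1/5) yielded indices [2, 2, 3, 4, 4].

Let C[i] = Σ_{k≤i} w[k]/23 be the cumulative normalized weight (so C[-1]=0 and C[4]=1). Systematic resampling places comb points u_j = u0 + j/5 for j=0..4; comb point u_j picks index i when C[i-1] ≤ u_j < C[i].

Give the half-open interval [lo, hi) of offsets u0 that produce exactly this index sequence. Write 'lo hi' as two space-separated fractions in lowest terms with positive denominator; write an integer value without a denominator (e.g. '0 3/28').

C = [0, 0, 7/23, 14/23, 1]
j=0 picked index 2: u0 ∈ [0, 7/23)
j=1 picked index 2: u0 ∈ [-1/5, 12/115)
j=2 picked index 3: u0 ∈ [-11/115, 24/115)
j=3 picked index 4: u0 ∈ [1/115, 2/5)
j=4 picked index 4: u0 ∈ [-22/115, 1/5)
intersection: [1/115, 12/115)

1/115 12/115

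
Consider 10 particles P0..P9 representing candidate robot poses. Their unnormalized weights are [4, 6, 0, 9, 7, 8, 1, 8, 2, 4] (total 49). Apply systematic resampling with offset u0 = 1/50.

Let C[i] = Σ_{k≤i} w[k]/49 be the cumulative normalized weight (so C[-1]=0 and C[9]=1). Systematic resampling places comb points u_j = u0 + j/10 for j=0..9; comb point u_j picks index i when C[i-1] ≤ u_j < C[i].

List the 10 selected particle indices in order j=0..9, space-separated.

0 1 3 3 4 4 5 7 7 9

C = [4/49, 10/49, 10/49, 19/49, 26/49, 34/49, 5/7, 43/49, 45/49, 1]
j=0: u_0=1/50 ∈ [0, 4/49) → index 0
j=1: u_1=3/25 ∈ [4/49, 10/49) → index 1
j=2: u_2=11/50 ∈ [10/49, 19/49) → index 3
j=3: u_3=8/25 ∈ [10/49, 19/49) → index 3
j=4: u_4=21/50 ∈ [19/49, 26/49) → index 4
j=5: u_5=13/25 ∈ [19/49, 26/49) → index 4
j=6: u_6=31/50 ∈ [26/49, 34/49) → index 5
j=7: u_7=18/25 ∈ [5/7, 43/49) → index 7
j=8: u_8=41/50 ∈ [5/7, 43/49) → index 7
j=9: u_9=23/25 ∈ [45/49, 1) → index 9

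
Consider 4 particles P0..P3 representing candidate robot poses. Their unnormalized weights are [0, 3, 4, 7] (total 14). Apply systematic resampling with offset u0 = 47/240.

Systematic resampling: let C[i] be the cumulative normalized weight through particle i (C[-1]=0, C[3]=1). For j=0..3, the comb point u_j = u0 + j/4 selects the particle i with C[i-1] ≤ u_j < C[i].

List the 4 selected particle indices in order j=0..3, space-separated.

C = [0, 3/14, 1/2, 1]
j=0: u_0=47/240 ∈ [0, 3/14) → index 1
j=1: u_1=107/240 ∈ [3/14, 1/2) → index 2
j=2: u_2=167/240 ∈ [1/2, 1) → index 3
j=3: u_3=227/240 ∈ [1/2, 1) → index 3

1 2 3 3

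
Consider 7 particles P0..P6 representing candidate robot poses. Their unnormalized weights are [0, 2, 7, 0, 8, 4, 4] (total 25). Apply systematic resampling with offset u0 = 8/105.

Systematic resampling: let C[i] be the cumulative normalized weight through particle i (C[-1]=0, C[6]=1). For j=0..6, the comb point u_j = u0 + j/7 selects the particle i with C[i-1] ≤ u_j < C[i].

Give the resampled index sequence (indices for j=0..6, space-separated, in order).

1 2 4 4 4 5 6

C = [0, 2/25, 9/25, 9/25, 17/25, 21/25, 1]
j=0: u_0=8/105 ∈ [0, 2/25) → index 1
j=1: u_1=23/105 ∈ [2/25, 9/25) → index 2
j=2: u_2=38/105 ∈ [9/25, 17/25) → index 4
j=3: u_3=53/105 ∈ [9/25, 17/25) → index 4
j=4: u_4=68/105 ∈ [9/25, 17/25) → index 4
j=5: u_5=83/105 ∈ [17/25, 21/25) → index 5
j=6: u_6=14/15 ∈ [21/25, 1) → index 6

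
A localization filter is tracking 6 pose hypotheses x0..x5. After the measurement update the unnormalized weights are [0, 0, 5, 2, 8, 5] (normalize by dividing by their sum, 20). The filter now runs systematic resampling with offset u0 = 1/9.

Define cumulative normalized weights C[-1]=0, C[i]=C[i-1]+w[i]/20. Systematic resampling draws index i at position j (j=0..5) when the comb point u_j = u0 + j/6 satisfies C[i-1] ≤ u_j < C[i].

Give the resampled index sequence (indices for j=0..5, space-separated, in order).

2 3 4 4 5 5

C = [0, 0, 1/4, 7/20, 3/4, 1]
j=0: u_0=1/9 ∈ [0, 1/4) → index 2
j=1: u_1=5/18 ∈ [1/4, 7/20) → index 3
j=2: u_2=4/9 ∈ [7/20, 3/4) → index 4
j=3: u_3=11/18 ∈ [7/20, 3/4) → index 4
j=4: u_4=7/9 ∈ [3/4, 1) → index 5
j=5: u_5=17/18 ∈ [3/4, 1) → index 5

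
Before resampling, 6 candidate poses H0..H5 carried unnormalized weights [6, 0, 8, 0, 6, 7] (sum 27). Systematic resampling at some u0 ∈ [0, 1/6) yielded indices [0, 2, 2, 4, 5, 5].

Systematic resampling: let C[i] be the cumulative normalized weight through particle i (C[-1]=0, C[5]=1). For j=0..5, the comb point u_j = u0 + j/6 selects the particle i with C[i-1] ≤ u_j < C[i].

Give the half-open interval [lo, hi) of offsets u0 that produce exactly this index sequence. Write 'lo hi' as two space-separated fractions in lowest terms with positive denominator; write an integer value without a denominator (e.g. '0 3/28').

2/27 1/6

C = [2/9, 2/9, 14/27, 14/27, 20/27, 1]
j=0 picked index 0: u0 ∈ [0, 2/9)
j=1 picked index 2: u0 ∈ [1/18, 19/54)
j=2 picked index 2: u0 ∈ [-1/9, 5/27)
j=3 picked index 4: u0 ∈ [1/54, 13/54)
j=4 picked index 5: u0 ∈ [2/27, 1/3)
j=5 picked index 5: u0 ∈ [-5/54, 1/6)
intersection: [2/27, 1/6)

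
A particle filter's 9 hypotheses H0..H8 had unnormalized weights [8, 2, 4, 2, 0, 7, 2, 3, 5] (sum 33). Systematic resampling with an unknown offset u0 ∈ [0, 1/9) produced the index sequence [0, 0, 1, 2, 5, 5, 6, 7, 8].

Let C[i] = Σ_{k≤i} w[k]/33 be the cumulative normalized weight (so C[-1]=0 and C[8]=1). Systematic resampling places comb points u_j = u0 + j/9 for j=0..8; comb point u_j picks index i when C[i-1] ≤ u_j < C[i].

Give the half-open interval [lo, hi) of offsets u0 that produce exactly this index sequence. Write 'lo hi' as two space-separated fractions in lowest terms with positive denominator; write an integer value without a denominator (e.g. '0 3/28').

C = [8/33, 10/33, 14/33, 16/33, 16/33, 23/33, 25/33, 28/33, 1]
j=0 picked index 0: u0 ∈ [0, 8/33)
j=1 picked index 0: u0 ∈ [-1/9, 13/99)
j=2 picked index 1: u0 ∈ [2/99, 8/99)
j=3 picked index 2: u0 ∈ [-1/33, 1/11)
j=4 picked index 5: u0 ∈ [4/99, 25/99)
j=5 picked index 5: u0 ∈ [-7/99, 14/99)
j=6 picked index 6: u0 ∈ [1/33, 1/11)
j=7 picked index 7: u0 ∈ [-2/99, 7/99)
j=8 picked index 8: u0 ∈ [-4/99, 1/9)
intersection: [4/99, 7/99)

4/99 7/99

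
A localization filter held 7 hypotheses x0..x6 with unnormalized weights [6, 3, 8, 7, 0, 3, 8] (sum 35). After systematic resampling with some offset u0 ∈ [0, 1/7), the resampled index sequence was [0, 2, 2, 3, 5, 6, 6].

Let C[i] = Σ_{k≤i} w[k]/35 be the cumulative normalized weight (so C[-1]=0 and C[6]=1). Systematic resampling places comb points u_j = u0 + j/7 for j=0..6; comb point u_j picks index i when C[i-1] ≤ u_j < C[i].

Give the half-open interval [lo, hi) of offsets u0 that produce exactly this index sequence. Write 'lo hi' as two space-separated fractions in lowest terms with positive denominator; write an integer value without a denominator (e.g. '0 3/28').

4/35 1/7

C = [6/35, 9/35, 17/35, 24/35, 24/35, 27/35, 1]
j=0 picked index 0: u0 ∈ [0, 6/35)
j=1 picked index 2: u0 ∈ [4/35, 12/35)
j=2 picked index 2: u0 ∈ [-1/35, 1/5)
j=3 picked index 3: u0 ∈ [2/35, 9/35)
j=4 picked index 5: u0 ∈ [4/35, 1/5)
j=5 picked index 6: u0 ∈ [2/35, 2/7)
j=6 picked index 6: u0 ∈ [-3/35, 1/7)
intersection: [4/35, 1/7)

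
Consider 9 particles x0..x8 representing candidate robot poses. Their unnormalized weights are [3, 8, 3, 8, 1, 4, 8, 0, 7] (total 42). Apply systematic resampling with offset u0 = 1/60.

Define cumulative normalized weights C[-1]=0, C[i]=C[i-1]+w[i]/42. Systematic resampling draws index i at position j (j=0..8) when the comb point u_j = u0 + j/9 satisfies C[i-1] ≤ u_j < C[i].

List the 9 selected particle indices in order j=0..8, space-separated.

C = [1/14, 11/42, 1/3, 11/21, 23/42, 9/14, 5/6, 5/6, 1]
j=0: u_0=1/60 ∈ [0, 1/14) → index 0
j=1: u_1=23/180 ∈ [1/14, 11/42) → index 1
j=2: u_2=43/180 ∈ [1/14, 11/42) → index 1
j=3: u_3=7/20 ∈ [1/3, 11/21) → index 3
j=4: u_4=83/180 ∈ [1/3, 11/21) → index 3
j=5: u_5=103/180 ∈ [23/42, 9/14) → index 5
j=6: u_6=41/60 ∈ [9/14, 5/6) → index 6
j=7: u_7=143/180 ∈ [9/14, 5/6) → index 6
j=8: u_8=163/180 ∈ [5/6, 1) → index 8

0 1 1 3 3 5 6 6 8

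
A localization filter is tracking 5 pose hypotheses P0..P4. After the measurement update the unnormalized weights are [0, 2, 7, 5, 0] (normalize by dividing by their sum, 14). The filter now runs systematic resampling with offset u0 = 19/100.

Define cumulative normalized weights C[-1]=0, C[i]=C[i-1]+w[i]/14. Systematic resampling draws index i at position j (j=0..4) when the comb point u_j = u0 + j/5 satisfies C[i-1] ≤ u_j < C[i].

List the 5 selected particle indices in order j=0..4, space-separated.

2 2 2 3 3

C = [0, 1/7, 9/14, 1, 1]
j=0: u_0=19/100 ∈ [1/7, 9/14) → index 2
j=1: u_1=39/100 ∈ [1/7, 9/14) → index 2
j=2: u_2=59/100 ∈ [1/7, 9/14) → index 2
j=3: u_3=79/100 ∈ [9/14, 1) → index 3
j=4: u_4=99/100 ∈ [9/14, 1) → index 3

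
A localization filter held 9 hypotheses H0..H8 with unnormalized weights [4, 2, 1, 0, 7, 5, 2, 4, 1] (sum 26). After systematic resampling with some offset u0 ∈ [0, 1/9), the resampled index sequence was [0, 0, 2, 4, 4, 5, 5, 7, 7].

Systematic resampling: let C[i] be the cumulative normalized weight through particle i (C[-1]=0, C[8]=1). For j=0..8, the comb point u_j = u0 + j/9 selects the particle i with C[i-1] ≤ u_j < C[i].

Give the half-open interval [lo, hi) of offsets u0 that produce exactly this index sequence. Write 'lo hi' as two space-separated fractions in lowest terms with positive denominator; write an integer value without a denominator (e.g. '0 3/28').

7/234 5/117

C = [2/13, 3/13, 7/26, 7/26, 7/13, 19/26, 21/26, 25/26, 1]
j=0 picked index 0: u0 ∈ [0, 2/13)
j=1 picked index 0: u0 ∈ [-1/9, 5/117)
j=2 picked index 2: u0 ∈ [1/117, 11/234)
j=3 picked index 4: u0 ∈ [-5/78, 8/39)
j=4 picked index 4: u0 ∈ [-41/234, 11/117)
j=5 picked index 5: u0 ∈ [-2/117, 41/234)
j=6 picked index 5: u0 ∈ [-5/39, 5/78)
j=7 picked index 7: u0 ∈ [7/234, 43/234)
j=8 picked index 7: u0 ∈ [-19/234, 17/234)
intersection: [7/234, 5/117)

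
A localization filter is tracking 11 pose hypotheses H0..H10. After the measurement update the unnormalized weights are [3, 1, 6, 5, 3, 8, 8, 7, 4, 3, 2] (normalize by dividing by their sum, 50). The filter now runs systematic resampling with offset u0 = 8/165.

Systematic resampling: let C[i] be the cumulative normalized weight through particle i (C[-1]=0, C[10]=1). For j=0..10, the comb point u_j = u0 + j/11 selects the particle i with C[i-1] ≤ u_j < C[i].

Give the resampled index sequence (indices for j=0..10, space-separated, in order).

C = [3/50, 2/25, 1/5, 3/10, 9/25, 13/25, 17/25, 41/50, 9/10, 24/25, 1]
j=0: u_0=8/165 ∈ [0, 3/50) → index 0
j=1: u_1=23/165 ∈ [2/25, 1/5) → index 2
j=2: u_2=38/165 ∈ [1/5, 3/10) → index 3
j=3: u_3=53/165 ∈ [3/10, 9/25) → index 4
j=4: u_4=68/165 ∈ [9/25, 13/25) → index 5
j=5: u_5=83/165 ∈ [9/25, 13/25) → index 5
j=6: u_6=98/165 ∈ [13/25, 17/25) → index 6
j=7: u_7=113/165 ∈ [17/25, 41/50) → index 7
j=8: u_8=128/165 ∈ [17/25, 41/50) → index 7
j=9: u_9=13/15 ∈ [41/50, 9/10) → index 8
j=10: u_10=158/165 ∈ [9/10, 24/25) → index 9

0 2 3 4 5 5 6 7 7 8 9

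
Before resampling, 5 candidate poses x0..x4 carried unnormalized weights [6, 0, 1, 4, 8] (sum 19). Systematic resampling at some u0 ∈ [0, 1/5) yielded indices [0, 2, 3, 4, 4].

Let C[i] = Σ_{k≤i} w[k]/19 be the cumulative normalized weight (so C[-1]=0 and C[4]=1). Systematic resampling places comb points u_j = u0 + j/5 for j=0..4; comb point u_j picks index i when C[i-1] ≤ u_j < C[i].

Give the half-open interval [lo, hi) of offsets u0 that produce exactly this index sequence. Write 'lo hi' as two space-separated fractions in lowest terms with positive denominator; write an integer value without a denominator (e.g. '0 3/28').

11/95 16/95

C = [6/19, 6/19, 7/19, 11/19, 1]
j=0 picked index 0: u0 ∈ [0, 6/19)
j=1 picked index 2: u0 ∈ [11/95, 16/95)
j=2 picked index 3: u0 ∈ [-3/95, 17/95)
j=3 picked index 4: u0 ∈ [-2/95, 2/5)
j=4 picked index 4: u0 ∈ [-21/95, 1/5)
intersection: [11/95, 16/95)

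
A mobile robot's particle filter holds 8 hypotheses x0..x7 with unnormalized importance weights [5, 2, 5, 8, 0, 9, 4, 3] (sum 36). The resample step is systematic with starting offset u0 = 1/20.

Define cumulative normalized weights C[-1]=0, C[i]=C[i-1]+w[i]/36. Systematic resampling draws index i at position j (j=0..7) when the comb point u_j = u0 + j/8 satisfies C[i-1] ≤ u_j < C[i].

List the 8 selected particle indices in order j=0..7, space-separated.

0 1 2 3 3 5 5 7

C = [5/36, 7/36, 1/3, 5/9, 5/9, 29/36, 11/12, 1]
j=0: u_0=1/20 ∈ [0, 5/36) → index 0
j=1: u_1=7/40 ∈ [5/36, 7/36) → index 1
j=2: u_2=3/10 ∈ [7/36, 1/3) → index 2
j=3: u_3=17/40 ∈ [1/3, 5/9) → index 3
j=4: u_4=11/20 ∈ [1/3, 5/9) → index 3
j=5: u_5=27/40 ∈ [5/9, 29/36) → index 5
j=6: u_6=4/5 ∈ [5/9, 29/36) → index 5
j=7: u_7=37/40 ∈ [11/12, 1) → index 7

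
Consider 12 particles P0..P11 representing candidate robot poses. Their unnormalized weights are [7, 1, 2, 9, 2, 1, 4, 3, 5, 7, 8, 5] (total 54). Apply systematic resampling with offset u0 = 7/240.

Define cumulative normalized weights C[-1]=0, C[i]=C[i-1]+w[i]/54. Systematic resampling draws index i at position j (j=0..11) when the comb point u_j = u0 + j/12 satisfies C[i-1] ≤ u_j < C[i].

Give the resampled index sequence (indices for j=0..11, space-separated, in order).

0 0 3 3 4 6 7 8 9 10 10 11

C = [7/54, 4/27, 5/27, 19/54, 7/18, 11/27, 13/27, 29/54, 17/27, 41/54, 49/54, 1]
j=0: u_0=7/240 ∈ [0, 7/54) → index 0
j=1: u_1=9/80 ∈ [0, 7/54) → index 0
j=2: u_2=47/240 ∈ [5/27, 19/54) → index 3
j=3: u_3=67/240 ∈ [5/27, 19/54) → index 3
j=4: u_4=29/80 ∈ [19/54, 7/18) → index 4
j=5: u_5=107/240 ∈ [11/27, 13/27) → index 6
j=6: u_6=127/240 ∈ [13/27, 29/54) → index 7
j=7: u_7=49/80 ∈ [29/54, 17/27) → index 8
j=8: u_8=167/240 ∈ [17/27, 41/54) → index 9
j=9: u_9=187/240 ∈ [41/54, 49/54) → index 10
j=10: u_10=69/80 ∈ [41/54, 49/54) → index 10
j=11: u_11=227/240 ∈ [49/54, 1) → index 11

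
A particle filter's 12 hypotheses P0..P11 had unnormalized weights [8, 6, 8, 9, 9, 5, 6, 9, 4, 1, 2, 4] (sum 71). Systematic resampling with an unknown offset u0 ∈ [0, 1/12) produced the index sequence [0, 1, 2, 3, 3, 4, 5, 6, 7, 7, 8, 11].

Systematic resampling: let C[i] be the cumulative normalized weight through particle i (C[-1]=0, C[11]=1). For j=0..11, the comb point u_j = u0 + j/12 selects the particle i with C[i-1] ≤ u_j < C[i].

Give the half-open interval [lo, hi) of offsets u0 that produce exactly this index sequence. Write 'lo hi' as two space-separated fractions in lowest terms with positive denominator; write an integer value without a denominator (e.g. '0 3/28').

9/142 29/426

C = [8/71, 14/71, 22/71, 31/71, 40/71, 45/71, 51/71, 60/71, 64/71, 65/71, 67/71, 1]
j=0 picked index 0: u0 ∈ [0, 8/71)
j=1 picked index 1: u0 ∈ [25/852, 97/852)
j=2 picked index 2: u0 ∈ [13/426, 61/426)
j=3 picked index 3: u0 ∈ [17/284, 53/284)
j=4 picked index 3: u0 ∈ [-5/213, 22/213)
j=5 picked index 4: u0 ∈ [17/852, 125/852)
j=6 picked index 5: u0 ∈ [9/142, 19/142)
j=7 picked index 6: u0 ∈ [43/852, 115/852)
j=8 picked index 7: u0 ∈ [11/213, 38/213)
j=9 picked index 7: u0 ∈ [-9/284, 27/284)
j=10 picked index 8: u0 ∈ [5/426, 29/426)
j=11 picked index 11: u0 ∈ [23/852, 1/12)
intersection: [9/142, 29/426)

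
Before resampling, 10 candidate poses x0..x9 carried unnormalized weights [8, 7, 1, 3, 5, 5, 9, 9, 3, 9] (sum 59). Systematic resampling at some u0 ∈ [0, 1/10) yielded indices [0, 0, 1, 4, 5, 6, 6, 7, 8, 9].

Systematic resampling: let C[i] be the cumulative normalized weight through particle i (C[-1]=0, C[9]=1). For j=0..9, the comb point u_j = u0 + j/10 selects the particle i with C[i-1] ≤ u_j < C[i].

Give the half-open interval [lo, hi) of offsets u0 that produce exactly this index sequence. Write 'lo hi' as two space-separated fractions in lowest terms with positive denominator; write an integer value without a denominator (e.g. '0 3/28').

C = [8/59, 15/59, 16/59, 19/59, 24/59, 29/59, 38/59, 47/59, 50/59, 1]
j=0 picked index 0: u0 ∈ [0, 8/59)
j=1 picked index 0: u0 ∈ [-1/10, 21/590)
j=2 picked index 1: u0 ∈ [-19/295, 16/295)
j=3 picked index 4: u0 ∈ [13/590, 63/590)
j=4 picked index 5: u0 ∈ [2/295, 27/295)
j=5 picked index 6: u0 ∈ [-1/118, 17/118)
j=6 picked index 6: u0 ∈ [-32/295, 13/295)
j=7 picked index 7: u0 ∈ [-33/590, 57/590)
j=8 picked index 8: u0 ∈ [-1/295, 14/295)
j=9 picked index 9: u0 ∈ [-31/590, 1/10)
intersection: [13/590, 21/590)

13/590 21/590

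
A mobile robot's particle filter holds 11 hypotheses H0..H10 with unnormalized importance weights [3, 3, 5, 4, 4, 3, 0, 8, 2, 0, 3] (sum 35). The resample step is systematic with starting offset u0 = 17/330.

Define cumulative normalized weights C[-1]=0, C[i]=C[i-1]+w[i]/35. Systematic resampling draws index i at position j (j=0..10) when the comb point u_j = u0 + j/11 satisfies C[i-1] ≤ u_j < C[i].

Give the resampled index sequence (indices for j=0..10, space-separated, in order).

0 1 2 3 3 4 5 7 7 8 10

C = [3/35, 6/35, 11/35, 3/7, 19/35, 22/35, 22/35, 6/7, 32/35, 32/35, 1]
j=0: u_0=17/330 ∈ [0, 3/35) → index 0
j=1: u_1=47/330 ∈ [3/35, 6/35) → index 1
j=2: u_2=7/30 ∈ [6/35, 11/35) → index 2
j=3: u_3=107/330 ∈ [11/35, 3/7) → index 3
j=4: u_4=137/330 ∈ [11/35, 3/7) → index 3
j=5: u_5=167/330 ∈ [3/7, 19/35) → index 4
j=6: u_6=197/330 ∈ [19/35, 22/35) → index 5
j=7: u_7=227/330 ∈ [22/35, 6/7) → index 7
j=8: u_8=257/330 ∈ [22/35, 6/7) → index 7
j=9: u_9=287/330 ∈ [6/7, 32/35) → index 8
j=10: u_10=317/330 ∈ [32/35, 1) → index 10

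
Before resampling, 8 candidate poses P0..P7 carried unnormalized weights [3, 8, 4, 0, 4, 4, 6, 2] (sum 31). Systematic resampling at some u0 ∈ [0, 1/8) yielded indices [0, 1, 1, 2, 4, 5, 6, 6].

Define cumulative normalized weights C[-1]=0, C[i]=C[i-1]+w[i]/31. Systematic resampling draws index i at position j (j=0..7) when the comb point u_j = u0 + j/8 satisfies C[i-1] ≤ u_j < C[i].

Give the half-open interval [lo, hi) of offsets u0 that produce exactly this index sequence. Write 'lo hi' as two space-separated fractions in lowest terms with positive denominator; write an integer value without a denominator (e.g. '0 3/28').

C = [3/31, 11/31, 15/31, 15/31, 19/31, 23/31, 29/31, 1]
j=0 picked index 0: u0 ∈ [0, 3/31)
j=1 picked index 1: u0 ∈ [-7/248, 57/248)
j=2 picked index 1: u0 ∈ [-19/124, 13/124)
j=3 picked index 2: u0 ∈ [-5/248, 27/248)
j=4 picked index 4: u0 ∈ [-1/62, 7/62)
j=5 picked index 5: u0 ∈ [-3/248, 29/248)
j=6 picked index 6: u0 ∈ [-1/124, 23/124)
j=7 picked index 6: u0 ∈ [-33/248, 15/248)
intersection: [0, 15/248)

0 15/248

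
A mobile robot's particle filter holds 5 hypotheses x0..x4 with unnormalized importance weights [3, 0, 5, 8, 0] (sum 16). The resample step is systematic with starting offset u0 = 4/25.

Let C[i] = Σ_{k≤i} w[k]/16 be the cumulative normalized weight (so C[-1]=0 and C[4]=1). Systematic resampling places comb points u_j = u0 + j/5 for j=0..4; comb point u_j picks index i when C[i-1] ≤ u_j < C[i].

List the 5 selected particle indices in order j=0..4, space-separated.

0 2 3 3 3

C = [3/16, 3/16, 1/2, 1, 1]
j=0: u_0=4/25 ∈ [0, 3/16) → index 0
j=1: u_1=9/25 ∈ [3/16, 1/2) → index 2
j=2: u_2=14/25 ∈ [1/2, 1) → index 3
j=3: u_3=19/25 ∈ [1/2, 1) → index 3
j=4: u_4=24/25 ∈ [1/2, 1) → index 3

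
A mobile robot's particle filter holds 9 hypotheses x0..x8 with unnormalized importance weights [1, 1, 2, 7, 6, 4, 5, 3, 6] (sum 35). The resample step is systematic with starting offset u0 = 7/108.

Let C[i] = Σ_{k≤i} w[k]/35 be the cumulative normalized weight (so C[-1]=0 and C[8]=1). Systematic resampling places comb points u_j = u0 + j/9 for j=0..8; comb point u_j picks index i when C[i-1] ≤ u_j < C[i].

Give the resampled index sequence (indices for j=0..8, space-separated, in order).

C = [1/35, 2/35, 4/35, 11/35, 17/35, 3/5, 26/35, 29/35, 1]
j=0: u_0=7/108 ∈ [2/35, 4/35) → index 2
j=1: u_1=19/108 ∈ [4/35, 11/35) → index 3
j=2: u_2=31/108 ∈ [4/35, 11/35) → index 3
j=3: u_3=43/108 ∈ [11/35, 17/35) → index 4
j=4: u_4=55/108 ∈ [17/35, 3/5) → index 5
j=5: u_5=67/108 ∈ [3/5, 26/35) → index 6
j=6: u_6=79/108 ∈ [3/5, 26/35) → index 6
j=7: u_7=91/108 ∈ [29/35, 1) → index 8
j=8: u_8=103/108 ∈ [29/35, 1) → index 8

2 3 3 4 5 6 6 8 8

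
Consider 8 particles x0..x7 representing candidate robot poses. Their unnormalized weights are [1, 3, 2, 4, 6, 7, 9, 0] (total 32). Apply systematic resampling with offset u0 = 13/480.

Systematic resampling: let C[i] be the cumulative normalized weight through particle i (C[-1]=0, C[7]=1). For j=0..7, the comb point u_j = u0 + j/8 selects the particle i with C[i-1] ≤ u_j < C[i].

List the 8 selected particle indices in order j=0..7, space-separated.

C = [1/32, 1/8, 3/16, 5/16, 1/2, 23/32, 1, 1]
j=0: u_0=13/480 ∈ [0, 1/32) → index 0
j=1: u_1=73/480 ∈ [1/8, 3/16) → index 2
j=2: u_2=133/480 ∈ [3/16, 5/16) → index 3
j=3: u_3=193/480 ∈ [5/16, 1/2) → index 4
j=4: u_4=253/480 ∈ [1/2, 23/32) → index 5
j=5: u_5=313/480 ∈ [1/2, 23/32) → index 5
j=6: u_6=373/480 ∈ [23/32, 1) → index 6
j=7: u_7=433/480 ∈ [23/32, 1) → index 6

0 2 3 4 5 5 6 6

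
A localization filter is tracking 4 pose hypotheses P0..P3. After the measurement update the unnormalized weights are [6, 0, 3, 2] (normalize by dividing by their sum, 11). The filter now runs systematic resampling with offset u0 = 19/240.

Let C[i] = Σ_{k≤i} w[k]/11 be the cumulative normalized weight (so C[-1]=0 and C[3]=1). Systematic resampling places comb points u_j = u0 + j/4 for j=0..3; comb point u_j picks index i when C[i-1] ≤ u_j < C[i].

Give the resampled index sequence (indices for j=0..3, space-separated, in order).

0 0 2 3

C = [6/11, 6/11, 9/11, 1]
j=0: u_0=19/240 ∈ [0, 6/11) → index 0
j=1: u_1=79/240 ∈ [0, 6/11) → index 0
j=2: u_2=139/240 ∈ [6/11, 9/11) → index 2
j=3: u_3=199/240 ∈ [9/11, 1) → index 3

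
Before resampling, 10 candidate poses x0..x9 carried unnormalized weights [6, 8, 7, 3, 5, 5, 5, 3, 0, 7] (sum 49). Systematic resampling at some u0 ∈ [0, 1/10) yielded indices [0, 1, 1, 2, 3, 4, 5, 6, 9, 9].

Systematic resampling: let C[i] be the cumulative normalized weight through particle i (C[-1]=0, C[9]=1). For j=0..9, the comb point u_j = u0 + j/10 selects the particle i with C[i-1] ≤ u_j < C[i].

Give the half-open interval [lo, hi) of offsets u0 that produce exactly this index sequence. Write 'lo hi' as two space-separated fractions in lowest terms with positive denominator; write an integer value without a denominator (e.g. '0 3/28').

C = [6/49, 2/7, 3/7, 24/49, 29/49, 34/49, 39/49, 6/7, 6/7, 1]
j=0 picked index 0: u0 ∈ [0, 6/49)
j=1 picked index 1: u0 ∈ [11/490, 13/70)
j=2 picked index 1: u0 ∈ [-19/245, 3/35)
j=3 picked index 2: u0 ∈ [-1/70, 9/70)
j=4 picked index 3: u0 ∈ [1/35, 22/245)
j=5 picked index 4: u0 ∈ [-1/98, 9/98)
j=6 picked index 5: u0 ∈ [-2/245, 23/245)
j=7 picked index 6: u0 ∈ [-3/490, 47/490)
j=8 picked index 9: u0 ∈ [2/35, 1/5)
j=9 picked index 9: u0 ∈ [-3/70, 1/10)
intersection: [2/35, 3/35)

2/35 3/35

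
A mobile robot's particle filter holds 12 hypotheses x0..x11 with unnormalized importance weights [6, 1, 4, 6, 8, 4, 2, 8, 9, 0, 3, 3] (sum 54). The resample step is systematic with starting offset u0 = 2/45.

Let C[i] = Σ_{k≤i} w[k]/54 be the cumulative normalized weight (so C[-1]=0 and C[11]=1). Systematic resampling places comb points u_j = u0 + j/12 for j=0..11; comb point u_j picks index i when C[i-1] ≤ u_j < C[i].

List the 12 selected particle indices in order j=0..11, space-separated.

0 1 3 3 4 4 6 7 7 8 8 11

C = [1/9, 7/54, 11/54, 17/54, 25/54, 29/54, 31/54, 13/18, 8/9, 8/9, 17/18, 1]
j=0: u_0=2/45 ∈ [0, 1/9) → index 0
j=1: u_1=23/180 ∈ [1/9, 7/54) → index 1
j=2: u_2=19/90 ∈ [11/54, 17/54) → index 3
j=3: u_3=53/180 ∈ [11/54, 17/54) → index 3
j=4: u_4=17/45 ∈ [17/54, 25/54) → index 4
j=5: u_5=83/180 ∈ [17/54, 25/54) → index 4
j=6: u_6=49/90 ∈ [29/54, 31/54) → index 6
j=7: u_7=113/180 ∈ [31/54, 13/18) → index 7
j=8: u_8=32/45 ∈ [31/54, 13/18) → index 7
j=9: u_9=143/180 ∈ [13/18, 8/9) → index 8
j=10: u_10=79/90 ∈ [13/18, 8/9) → index 8
j=11: u_11=173/180 ∈ [17/18, 1) → index 11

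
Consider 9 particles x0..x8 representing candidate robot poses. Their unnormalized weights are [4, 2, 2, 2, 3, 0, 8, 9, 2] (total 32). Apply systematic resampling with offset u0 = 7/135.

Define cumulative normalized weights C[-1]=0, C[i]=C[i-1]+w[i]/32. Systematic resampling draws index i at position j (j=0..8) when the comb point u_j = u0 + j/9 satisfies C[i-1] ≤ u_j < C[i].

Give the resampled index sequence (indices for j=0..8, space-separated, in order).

C = [1/8, 3/16, 1/4, 5/16, 13/32, 13/32, 21/32, 15/16, 1]
j=0: u_0=7/135 ∈ [0, 1/8) → index 0
j=1: u_1=22/135 ∈ [1/8, 3/16) → index 1
j=2: u_2=37/135 ∈ [1/4, 5/16) → index 3
j=3: u_3=52/135 ∈ [5/16, 13/32) → index 4
j=4: u_4=67/135 ∈ [13/32, 21/32) → index 6
j=5: u_5=82/135 ∈ [13/32, 21/32) → index 6
j=6: u_6=97/135 ∈ [21/32, 15/16) → index 7
j=7: u_7=112/135 ∈ [21/32, 15/16) → index 7
j=8: u_8=127/135 ∈ [15/16, 1) → index 8

0 1 3 4 6 6 7 7 8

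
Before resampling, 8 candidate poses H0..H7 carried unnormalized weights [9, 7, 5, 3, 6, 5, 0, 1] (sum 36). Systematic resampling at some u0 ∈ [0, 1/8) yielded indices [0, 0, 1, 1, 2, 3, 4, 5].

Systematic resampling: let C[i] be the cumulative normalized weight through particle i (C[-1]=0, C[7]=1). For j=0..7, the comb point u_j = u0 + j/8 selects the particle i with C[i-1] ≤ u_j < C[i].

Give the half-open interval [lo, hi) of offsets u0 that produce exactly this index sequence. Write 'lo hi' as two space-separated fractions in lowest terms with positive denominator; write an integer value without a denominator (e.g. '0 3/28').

C = [1/4, 4/9, 7/12, 2/3, 5/6, 35/36, 35/36, 1]
j=0 picked index 0: u0 ∈ [0, 1/4)
j=1 picked index 0: u0 ∈ [-1/8, 1/8)
j=2 picked index 1: u0 ∈ [0, 7/36)
j=3 picked index 1: u0 ∈ [-1/8, 5/72)
j=4 picked index 2: u0 ∈ [-1/18, 1/12)
j=5 picked index 3: u0 ∈ [-1/24, 1/24)
j=6 picked index 4: u0 ∈ [-1/12, 1/12)
j=7 picked index 5: u0 ∈ [-1/24, 7/72)
intersection: [0, 1/24)

0 1/24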